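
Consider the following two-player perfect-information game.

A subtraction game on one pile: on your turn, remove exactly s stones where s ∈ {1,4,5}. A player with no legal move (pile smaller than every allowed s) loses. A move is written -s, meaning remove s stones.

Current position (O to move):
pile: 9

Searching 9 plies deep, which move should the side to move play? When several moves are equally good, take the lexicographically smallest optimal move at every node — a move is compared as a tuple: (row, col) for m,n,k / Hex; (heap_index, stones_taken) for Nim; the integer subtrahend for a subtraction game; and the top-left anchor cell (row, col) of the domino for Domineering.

O's best at [9]: -1

[9] O move#1: -1:+1/8*, -4:-1/5, -5:-1/4
[8] X move#2: -1:-1/7*, -4:-1/4, -5:-1/3
[7] O move#3: -1:-1/6, -4:-1/3, -5:+1/2*
[2] X move#4: -1:-1/1*
[1] O move#5: -1:+1/0*
[0] end (terminal -1, X#6); searched 9 to 9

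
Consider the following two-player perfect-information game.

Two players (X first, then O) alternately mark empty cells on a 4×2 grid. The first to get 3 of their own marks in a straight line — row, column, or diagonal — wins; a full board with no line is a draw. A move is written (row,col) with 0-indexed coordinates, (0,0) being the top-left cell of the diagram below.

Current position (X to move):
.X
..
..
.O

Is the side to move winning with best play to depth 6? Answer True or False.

ply 1, X at .X/../../.O | (0,0)=+0→XX/../../.O*; (1,0)=+0→.X/X./../.O; (1,1)=+0→.X/.X/../.O; (2,0)=+0→.X/../X./.O; (2,1)=+0→.X/../.X/.O; (3,0)=+0→.X/../../XO
ply 2, O at XX/../../.O | (1,0)=+0→XX/O./../.O*; (1,1)=+0→XX/.O/../.O; (2,0)=+0→XX/../O./.O; (2,1)=+0→XX/../.O/.O; (3,0)=+0→XX/../../OO
ply 3, X at XX/O./../.O | (1,1)=+0→XX/OX/../.O*; (2,0)=+0→XX/O./X./.O; (2,1)=+0→XX/O./.X/.O; (3,0)=+0→XX/O./../XO
ply 4, O at XX/OX/../.O | (2,0)=-1→XX/OX/O./.O; (2,1)=+0→XX/OX/.O/.O*; (3,0)=-1→XX/OX/../OO
ply 5, X at XX/OX/.O/.O | (2,0)=+0→XX/OX/XO/.O*; (3,0)=+0→XX/OX/.O/XO
ply 6, O at XX/OX/XO/.O | (3,0)=+0→XX/OX/XO/OO*
ply 7: XX/OX/XO/OO is terminal +0 (X); from .X/../../.O depth 6

X winning at [.X/../../.O]: False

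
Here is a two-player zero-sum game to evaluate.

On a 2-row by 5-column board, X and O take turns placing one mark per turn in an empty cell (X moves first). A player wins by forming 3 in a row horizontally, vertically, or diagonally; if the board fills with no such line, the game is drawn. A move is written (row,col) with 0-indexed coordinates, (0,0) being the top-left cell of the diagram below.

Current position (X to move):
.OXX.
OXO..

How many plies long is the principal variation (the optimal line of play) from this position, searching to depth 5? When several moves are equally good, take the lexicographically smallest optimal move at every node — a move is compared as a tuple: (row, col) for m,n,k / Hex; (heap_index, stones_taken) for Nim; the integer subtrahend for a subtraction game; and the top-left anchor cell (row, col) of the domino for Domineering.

p1 X@[.OXX./OXO..]: (0,0)[XOXX./OXO..]+0 (0,4)[.OXXX/OXO..]+1* (1,3)[.OXX./OXOX.]+0 (1,4)[.OXX./OXO.X]+0
p2 O@[.OXXX/OXO..] terminal -1; root [.OXX./OXO..] d5

PV length from [.OXX./OXO..]: 1 ply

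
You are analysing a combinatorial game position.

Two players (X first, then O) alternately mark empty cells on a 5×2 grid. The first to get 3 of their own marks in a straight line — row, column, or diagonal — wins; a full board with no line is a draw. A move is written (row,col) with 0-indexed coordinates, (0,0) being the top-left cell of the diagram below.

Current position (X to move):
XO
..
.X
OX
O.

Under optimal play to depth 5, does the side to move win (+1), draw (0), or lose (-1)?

value(XO/../.X/OX/O., X) = +1

p1 X@[XO/../.X/OX/O.]: (1,0)[XO/X./.X/OX/O.]-1 (1,1)[XO/.X/.X/OX/O.]+1* (2,0)[XO/../XX/OX/O.]+1 (4,1)[XO/../.X/OX/OX]+1
p2 O@[XO/.X/.X/OX/O.] terminal -1; root [XO/../.X/OX/O.] d5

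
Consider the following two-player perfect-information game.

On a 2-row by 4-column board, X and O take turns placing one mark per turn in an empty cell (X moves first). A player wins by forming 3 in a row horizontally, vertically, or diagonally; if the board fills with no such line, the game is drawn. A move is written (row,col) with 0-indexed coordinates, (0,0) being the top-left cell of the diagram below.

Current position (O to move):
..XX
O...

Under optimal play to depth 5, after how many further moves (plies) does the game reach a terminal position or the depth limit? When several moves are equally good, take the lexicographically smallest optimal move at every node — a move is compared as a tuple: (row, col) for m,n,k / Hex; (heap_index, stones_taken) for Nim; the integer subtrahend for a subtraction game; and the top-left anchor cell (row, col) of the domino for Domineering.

[..XX/O...] O move#1: (0,0):-1/O.XX/O..., (0,1):+0/.OXX/O...*, (1,1):-1/..XX/OO.., (1,2):-1/..XX/O.O., (1,3):-1/..XX/O..O
[.OXX/O...] X move#2: (0,0):+0/XOXX/O...*, (1,1):+0/.OXX/OX.., (1,2):+0/.OXX/O.X., (1,3):+0/.OXX/O..X
[XOXX/O...] O move#3: (1,1):+0/XOXX/OO..*, (1,2):+0/XOXX/O.O., (1,3):+0/XOXX/O..O
[XOXX/OO..] X move#4: (1,2):+0/XOXX/OOX.*, (1,3):-1/XOXX/OO.X
[XOXX/OOX.] O move#5: (1,3):+0/XOXX/OOXO*
[XOXX/OOXO] end (terminal +0, X#6); searched ..XX/O... to 5

PV length from [..XX/O...]: 5 plies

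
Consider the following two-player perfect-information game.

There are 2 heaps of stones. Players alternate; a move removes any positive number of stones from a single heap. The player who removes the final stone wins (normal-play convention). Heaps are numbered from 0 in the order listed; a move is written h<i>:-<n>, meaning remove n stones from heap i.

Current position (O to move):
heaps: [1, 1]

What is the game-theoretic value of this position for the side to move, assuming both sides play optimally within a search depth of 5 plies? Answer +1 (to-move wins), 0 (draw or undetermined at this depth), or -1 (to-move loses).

ply 1, O at (1,1) | h0:-1=-1→(0,1)*; h1:-1=-1→(1,0)
ply 2, X at (0,1) | h1:-1=+1→(0,0)*
ply 3: (0,0) is terminal -1 (O); from (1,1) depth 5

value((1,1), O) = -1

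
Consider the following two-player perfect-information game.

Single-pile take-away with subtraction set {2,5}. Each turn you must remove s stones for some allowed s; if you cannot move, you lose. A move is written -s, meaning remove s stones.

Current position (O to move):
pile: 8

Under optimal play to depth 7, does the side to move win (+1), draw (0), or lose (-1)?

ply 1, O at 8 | -2=-1→6*; -5=-1→3
ply 2, X at 6 | -2=+1→4*; -5=+1→1
ply 3, O at 4 | -2=-1→2*
ply 4, X at 2 | -2=+1→0*
ply 5: 0 is terminal -1 (O); from 8 depth 7

value(8, O) = -1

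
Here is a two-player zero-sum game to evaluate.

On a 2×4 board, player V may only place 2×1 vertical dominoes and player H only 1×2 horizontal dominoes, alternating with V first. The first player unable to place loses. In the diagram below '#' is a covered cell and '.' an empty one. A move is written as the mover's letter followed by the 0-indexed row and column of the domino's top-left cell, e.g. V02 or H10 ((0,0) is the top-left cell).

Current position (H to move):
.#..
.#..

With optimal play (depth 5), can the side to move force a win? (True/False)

[.#../.#..] H move#1: H02:+1/.###/.#..*, H12:+1/.#../.###
[.###/.#..] V move#2: V00:-1/####/##..*
[####/##..] H move#3: H12:+1/####/####*
[####/####] end (terminal -1, V#4); searched .#../.#.. to 5

H winning at [.#../.#..]: True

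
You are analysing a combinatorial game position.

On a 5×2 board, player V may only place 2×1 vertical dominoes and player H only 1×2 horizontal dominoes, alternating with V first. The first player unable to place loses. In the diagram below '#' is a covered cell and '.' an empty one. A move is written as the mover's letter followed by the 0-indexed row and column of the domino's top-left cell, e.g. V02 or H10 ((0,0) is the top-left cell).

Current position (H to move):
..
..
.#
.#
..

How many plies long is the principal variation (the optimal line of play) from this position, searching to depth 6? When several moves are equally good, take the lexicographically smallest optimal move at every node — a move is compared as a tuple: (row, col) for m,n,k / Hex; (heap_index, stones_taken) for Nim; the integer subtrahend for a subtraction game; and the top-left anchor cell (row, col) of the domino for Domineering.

PV length from [../../.#/.#/..]: 3 plies

p1 H@[../../.#/.#/..]: H00[##/../.#/.#/..]+1* H10[../##/.#/.#/..]+1 H40[../../.#/.#/##]-1
p2 V@[##/../.#/.#/..]: V10[##/#./##/.#/..]-1* V20[##/../##/##/..]-1 V30[##/../.#/##/#.]-1
p3 H@[##/#./##/.#/..]: H40[##/#./##/.#/##]+1*
p4 V@[##/#./##/.#/##] terminal -1; root [../../.#/.#/..] d6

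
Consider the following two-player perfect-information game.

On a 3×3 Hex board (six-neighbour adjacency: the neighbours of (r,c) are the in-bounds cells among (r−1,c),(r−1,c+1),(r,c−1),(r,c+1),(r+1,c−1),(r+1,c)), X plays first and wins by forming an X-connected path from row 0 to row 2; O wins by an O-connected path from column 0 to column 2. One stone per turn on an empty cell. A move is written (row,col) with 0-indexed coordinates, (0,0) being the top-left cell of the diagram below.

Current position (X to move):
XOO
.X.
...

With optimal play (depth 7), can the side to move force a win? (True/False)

ply 1, X at XOO/.X./... | (1,0)=+1→XOO/XX./...*; (1,2)=-1→XOO/.XX/...; (2,0)=-1→XOO/.X./X..; (2,1)=-1→XOO/.X./.X.; (2,2)=-1→XOO/.X./..X
ply 2, O at XOO/XX./... | (1,2)=-1→XOO/XXO/...*; (2,0)=-1→XOO/XX./O..; (2,1)=-1→XOO/XX./.O.; (2,2)=-1→XOO/XX./..O
ply 3, X at XOO/XXO/... | (2,0)=+1→XOO/XXO/X..*; (2,1)=+1→XOO/XXO/.X.; (2,2)=+1→XOO/XXO/..X
ply 4: XOO/XXO/X.. is terminal -1 (O); from XOO/.X./... depth 7

X winning at [XOO/.X./...]: True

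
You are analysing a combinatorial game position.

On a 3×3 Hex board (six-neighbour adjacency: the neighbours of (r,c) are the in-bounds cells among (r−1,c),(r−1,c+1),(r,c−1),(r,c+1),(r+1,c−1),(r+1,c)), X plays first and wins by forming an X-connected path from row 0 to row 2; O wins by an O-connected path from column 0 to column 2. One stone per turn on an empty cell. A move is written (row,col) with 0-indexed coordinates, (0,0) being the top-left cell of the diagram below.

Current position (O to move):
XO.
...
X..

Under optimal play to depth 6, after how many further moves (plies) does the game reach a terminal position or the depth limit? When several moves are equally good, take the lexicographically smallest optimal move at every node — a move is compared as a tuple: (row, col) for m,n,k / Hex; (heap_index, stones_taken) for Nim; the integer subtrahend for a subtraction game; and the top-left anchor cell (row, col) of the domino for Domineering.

PV length from [XO./.../X..]: 2 plies

[XO./.../X..] O move#1: (0,2):-1/XOO/.../X..*, (1,0):-1/XO./O../X.., (1,1):-1/XO./.O./X.., (1,2):-1/XO./..O/X.., (2,1):-1/XO./.../XO., (2,2):-1/XO./.../X.O
[XOO/.../X..] X move#2: (1,0):+1/XOO/X../X..*, (1,1):-1/XOO/.X./X.., (1,2):-1/XOO/..X/X.., (2,1):-1/XOO/.../XX., (2,2):-1/XOO/.../X.X
[XOO/X../X..] end (terminal -1, O#3); searched XO./.../X.. to 6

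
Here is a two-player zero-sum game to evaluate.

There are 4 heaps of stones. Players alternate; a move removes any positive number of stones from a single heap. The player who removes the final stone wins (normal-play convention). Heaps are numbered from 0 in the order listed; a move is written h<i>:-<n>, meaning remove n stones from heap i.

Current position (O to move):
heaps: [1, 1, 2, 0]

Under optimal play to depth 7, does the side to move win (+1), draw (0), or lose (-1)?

ply 1, O at (1,1,2,0) | h0:-1=-1→(0,1,2,0); h1:-1=-1→(1,0,2,0); h2:-1=-1→(1,1,1,0); h2:-2=+1→(1,1,0,0)*
ply 2, X at (1,1,0,0) | h0:-1=-1→(0,1,0,0)*; h1:-1=-1→(1,0,0,0)
ply 3, O at (0,1,0,0) | h1:-1=+1→(0,0,0,0)*
ply 4: (0,0,0,0) is terminal -1 (X); from (1,1,2,0) depth 7

value((1,1,2,0), O) = +1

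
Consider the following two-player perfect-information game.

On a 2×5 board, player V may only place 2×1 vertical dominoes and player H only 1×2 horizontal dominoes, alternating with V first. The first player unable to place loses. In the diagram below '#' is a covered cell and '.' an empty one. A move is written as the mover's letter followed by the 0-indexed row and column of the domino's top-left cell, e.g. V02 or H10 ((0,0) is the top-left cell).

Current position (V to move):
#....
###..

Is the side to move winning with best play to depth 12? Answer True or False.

ply 1, V at #..../###.. | V03=+1→#..#./####.*; V04=-1→#...#/###.#
ply 2, H at #..#./####. | H01=-1→####./####.*
ply 3, V at ####./####. | V04=+1→#####/#####*
ply 4: #####/##### is terminal -1 (H); from #..../###.. depth 12

V winning at [#..../###..]: True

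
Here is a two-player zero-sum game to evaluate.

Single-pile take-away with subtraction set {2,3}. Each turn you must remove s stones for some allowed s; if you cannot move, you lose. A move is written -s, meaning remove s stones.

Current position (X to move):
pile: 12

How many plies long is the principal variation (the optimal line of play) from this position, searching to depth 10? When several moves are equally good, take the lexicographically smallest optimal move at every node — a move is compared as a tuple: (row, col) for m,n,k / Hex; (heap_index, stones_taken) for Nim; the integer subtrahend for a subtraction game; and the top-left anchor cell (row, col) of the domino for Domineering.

PV length from [12]: 5 plies

[12] X move#1: -2:+1/10*, -3:-1/9
[10] O move#2: -2:-1/8*, -3:-1/7
[8] X move#3: -2:+1/6*, -3:+1/5
[6] O move#4: -2:-1/4*, -3:-1/3
[4] X move#5: -2:-1/2, -3:+1/1*
[1] end (terminal -1, O#6); searched 12 to 10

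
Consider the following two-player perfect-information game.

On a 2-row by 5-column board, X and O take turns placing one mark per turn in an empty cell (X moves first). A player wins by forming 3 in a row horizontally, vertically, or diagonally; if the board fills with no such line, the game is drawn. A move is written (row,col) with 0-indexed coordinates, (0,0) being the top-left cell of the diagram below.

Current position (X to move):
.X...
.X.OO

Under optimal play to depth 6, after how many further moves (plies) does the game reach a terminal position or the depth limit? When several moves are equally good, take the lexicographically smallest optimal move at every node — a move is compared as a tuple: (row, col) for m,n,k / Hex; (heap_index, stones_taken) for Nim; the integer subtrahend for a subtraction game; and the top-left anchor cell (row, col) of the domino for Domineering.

p1 X@[.X.../.X.OO]: (0,0)[XX.../.X.OO]-1 (0,2)[.XX../.X.OO]-1 (0,3)[.X.X./.X.OO]-1 (0,4)[.X..X/.X.OO]-1 (1,0)[.X.../XX.OO]-1 (1,2)[.X.../.XXOO]+1*
p2 O@[.X.../.XXOO]: (0,0)[OX.../.XXOO]-1* (0,2)[.XO../.XXOO]-1 (0,3)[.X.O./.XXOO]-1 (0,4)[.X..O/.XXOO]-1 (1,0)[.X.../OXXOO]-1
p3 X@[OX.../.XXOO]: (0,2)[OXX../.XXOO]+1* (0,3)[OX.X./.XXOO]+1 (0,4)[OX..X/.XXOO]+0 (1,0)[OX.../XXXOO]+1
p4 O@[OXX../.XXOO]: (0,3)[OXXO./.XXOO]-1* (0,4)[OXX.O/.XXOO]-1 (1,0)[OXX../OXXOO]-1
p5 X@[OXXO./.XXOO]: (0,4)[OXXOX/.XXOO]+0 (1,0)[OXXO./XXXOO]+1*
p6 O@[OXXO./XXXOO] terminal -1; root [.X.../.X.OO] d6

PV length from [.X.../.X.OO]: 5 plies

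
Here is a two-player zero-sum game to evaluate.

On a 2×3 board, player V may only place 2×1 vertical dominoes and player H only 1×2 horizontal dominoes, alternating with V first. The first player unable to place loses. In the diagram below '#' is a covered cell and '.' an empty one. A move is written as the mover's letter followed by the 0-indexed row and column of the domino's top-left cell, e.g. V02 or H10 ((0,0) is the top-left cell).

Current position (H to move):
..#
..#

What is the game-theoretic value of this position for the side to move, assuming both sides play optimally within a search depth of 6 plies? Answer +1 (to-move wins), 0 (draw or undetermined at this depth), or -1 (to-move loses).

ply 1, H at ..#/..# | H00=+1→###/..#*; H10=+1→..#/###
ply 2: ###/..# is terminal -1 (V); from ..#/..# depth 6

value(..#/..#, H) = +1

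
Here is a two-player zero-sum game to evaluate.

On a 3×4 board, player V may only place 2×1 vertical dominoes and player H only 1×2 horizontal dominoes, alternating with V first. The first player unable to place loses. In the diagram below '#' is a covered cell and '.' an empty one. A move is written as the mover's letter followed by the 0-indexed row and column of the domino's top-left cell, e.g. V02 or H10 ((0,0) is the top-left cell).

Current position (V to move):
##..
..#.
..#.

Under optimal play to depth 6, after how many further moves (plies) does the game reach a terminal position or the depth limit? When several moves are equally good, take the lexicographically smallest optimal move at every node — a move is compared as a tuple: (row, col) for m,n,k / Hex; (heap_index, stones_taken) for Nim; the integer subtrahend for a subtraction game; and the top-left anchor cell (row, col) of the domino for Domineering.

PV length from [##../..#./..#.]: 3 plies

ply 1, V at ##../..#./..#. | V03=-1→##.#/..##/..#.; V10=+1→##../#.#./#.#.*; V11=+1→##../.##./.##.; V13=-1→##../..##/..##
ply 2, H at ##../#.#./#.#. | H02=-1→####/#.#./#.#.*
ply 3, V at ####/#.#./#.#. | V11=+1→####/###./###.*; V13=+1→####/#.##/#.##
ply 4: ####/###./###. is terminal -1 (H); from ##../..#./..#. depth 6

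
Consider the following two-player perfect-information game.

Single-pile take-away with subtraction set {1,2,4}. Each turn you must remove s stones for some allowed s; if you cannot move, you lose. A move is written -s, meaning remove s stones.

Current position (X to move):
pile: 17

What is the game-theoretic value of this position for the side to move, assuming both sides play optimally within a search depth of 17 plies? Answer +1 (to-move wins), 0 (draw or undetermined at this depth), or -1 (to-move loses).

ply 1, X at 17 | -1=-1→16; -2=+1→15*; -4=-1→13
ply 2, O at 15 | -1=-1→14*; -2=-1→13; -4=-1→11
ply 3, X at 14 | -1=-1→13; -2=+1→12*; -4=-1→10
ply 4, O at 12 | -1=-1→11*; -2=-1→10; -4=-1→8
ply 5, X at 11 | -1=-1→10; -2=+1→9*; -4=-1→7
ply 6, O at 9 | -1=-1→8*; -2=-1→7; -4=-1→5
ply 7, X at 8 | -1=-1→7; -2=+1→6*; -4=-1→4
ply 8, O at 6 | -1=-1→5*; -2=-1→4; -4=-1→2
ply 9, X at 5 | -1=-1→4; -2=+1→3*; -4=-1→1
ply 10, O at 3 | -1=-1→2*; -2=-1→1
ply 11, X at 2 | -1=-1→1; -2=+1→0*
ply 12: 0 is terminal -1 (O); from 17 depth 17

value(17, X) = +1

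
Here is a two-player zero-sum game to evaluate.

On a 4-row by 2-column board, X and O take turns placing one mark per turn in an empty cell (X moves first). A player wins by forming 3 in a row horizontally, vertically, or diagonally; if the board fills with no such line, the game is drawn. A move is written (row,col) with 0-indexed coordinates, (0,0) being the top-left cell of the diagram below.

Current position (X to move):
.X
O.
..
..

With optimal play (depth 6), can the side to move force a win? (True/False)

X winning at [.X/O./../..]: False

ply 1, X at .X/O./../.. | (0,0)=+0→XX/O./../..*; (1,1)=+0→.X/OX/../..; (2,0)=+0→.X/O./X./..; (2,1)=+0→.X/O./.X/..; (3,0)=+0→.X/O./../X.; (3,1)=-1→.X/O./../.X
ply 2, O at XX/O./../.. | (1,1)=+0→XX/OO/../..*; (2,0)=+0→XX/O./O./..; (2,1)=+0→XX/O./.O/..; (3,0)=+0→XX/O./../O.; (3,1)=+0→XX/O./../.O
ply 3, X at XX/OO/../.. | (2,0)=+0→XX/OO/X./..*; (2,1)=+0→XX/OO/.X/..; (3,0)=+0→XX/OO/../X.; (3,1)=+0→XX/OO/../.X
ply 4, O at XX/OO/X./.. | (2,1)=+0→XX/OO/XO/..*; (3,0)=+0→XX/OO/X./O.; (3,1)=+0→XX/OO/X./.O
ply 5, X at XX/OO/XO/.. | (3,0)=-1→XX/OO/XO/X.; (3,1)=+0→XX/OO/XO/.X*
ply 6, O at XX/OO/XO/.X | (3,0)=+0→XX/OO/XO/OX*
ply 7: XX/OO/XO/OX is terminal +0 (X); from .X/O./../.. depth 6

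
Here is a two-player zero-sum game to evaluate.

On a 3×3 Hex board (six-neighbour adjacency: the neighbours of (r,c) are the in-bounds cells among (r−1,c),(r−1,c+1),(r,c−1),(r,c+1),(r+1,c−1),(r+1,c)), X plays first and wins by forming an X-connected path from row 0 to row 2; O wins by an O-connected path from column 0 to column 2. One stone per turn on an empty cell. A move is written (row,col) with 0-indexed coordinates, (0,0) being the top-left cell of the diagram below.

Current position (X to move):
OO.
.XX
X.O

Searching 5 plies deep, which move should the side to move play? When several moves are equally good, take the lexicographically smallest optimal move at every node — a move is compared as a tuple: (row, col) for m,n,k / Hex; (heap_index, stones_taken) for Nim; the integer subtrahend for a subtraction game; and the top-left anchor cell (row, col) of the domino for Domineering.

X's best at [OO./.XX/X.O]: (0,2)

p1 X@[OO./.XX/X.O]: (0,2)[OOX/.XX/X.O]+1* (1,0)[OO./XXX/X.O]-1 (2,1)[OO./.XX/XXO]-1
p2 O@[OOX/.XX/X.O] terminal -1; root [OO./.XX/X.O] d5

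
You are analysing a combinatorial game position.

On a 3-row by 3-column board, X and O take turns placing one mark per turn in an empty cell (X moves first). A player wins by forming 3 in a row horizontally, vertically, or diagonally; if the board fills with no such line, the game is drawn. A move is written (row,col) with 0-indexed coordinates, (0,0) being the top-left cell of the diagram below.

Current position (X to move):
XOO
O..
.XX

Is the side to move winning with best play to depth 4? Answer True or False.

X winning at [XOO/O../.XX]: True

[XOO/O../.XX] X move#1: (1,1):+1/XOO/OX./.XX*, (1,2):+1/XOO/O.X/.XX, (2,0):+1/XOO/O../XXX
[XOO/OX./.XX] end (terminal -1, O#2); searched XOO/O../.XX to 4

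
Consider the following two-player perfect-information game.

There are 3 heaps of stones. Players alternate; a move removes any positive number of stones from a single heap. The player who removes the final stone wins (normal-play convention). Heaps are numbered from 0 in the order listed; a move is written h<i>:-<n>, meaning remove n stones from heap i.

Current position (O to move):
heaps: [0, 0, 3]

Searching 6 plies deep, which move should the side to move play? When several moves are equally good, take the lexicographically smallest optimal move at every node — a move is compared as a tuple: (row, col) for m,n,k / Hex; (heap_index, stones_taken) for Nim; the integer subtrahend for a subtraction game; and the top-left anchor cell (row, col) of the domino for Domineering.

[(0,0,3)] O move#1: h2:-1:-1/(0,0,2), h2:-2:-1/(0,0,1), h2:-3:+1/(0,0,0)*
[(0,0,0)] end (terminal -1, X#2); searched (0,0,3) to 6

O's best at [(0,0,3)]: h2:-3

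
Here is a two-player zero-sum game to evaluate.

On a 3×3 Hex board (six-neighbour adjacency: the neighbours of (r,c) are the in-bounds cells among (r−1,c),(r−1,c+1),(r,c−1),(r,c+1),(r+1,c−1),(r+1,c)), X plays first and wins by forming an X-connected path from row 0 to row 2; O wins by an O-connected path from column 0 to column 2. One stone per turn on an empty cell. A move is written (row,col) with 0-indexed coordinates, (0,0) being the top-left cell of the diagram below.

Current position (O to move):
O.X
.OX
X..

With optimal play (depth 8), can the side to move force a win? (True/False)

[O.X/.OX/X..] O move#1: (0,1):-1/OOX/.OX/X..*, (1,0):-1/O.X/OOX/X.., (2,1):-1/O.X/.OX/XO., (2,2):-1/O.X/.OX/X.O
[OOX/.OX/X..] X move#2: (1,0):+1/OOX/XOX/X..*, (2,1):+1/OOX/.OX/XX., (2,2):+1/OOX/.OX/X.X
[OOX/XOX/X..] O move#3: (2,1):-1/OOX/XOX/XO.*, (2,2):-1/OOX/XOX/X.O
[OOX/XOX/XO.] X move#4: (2,2):+1/OOX/XOX/XOX*
[OOX/XOX/XOX] end (terminal -1, O#5); searched O.X/.OX/X.. to 8

O winning at [O.X/.OX/X..]: False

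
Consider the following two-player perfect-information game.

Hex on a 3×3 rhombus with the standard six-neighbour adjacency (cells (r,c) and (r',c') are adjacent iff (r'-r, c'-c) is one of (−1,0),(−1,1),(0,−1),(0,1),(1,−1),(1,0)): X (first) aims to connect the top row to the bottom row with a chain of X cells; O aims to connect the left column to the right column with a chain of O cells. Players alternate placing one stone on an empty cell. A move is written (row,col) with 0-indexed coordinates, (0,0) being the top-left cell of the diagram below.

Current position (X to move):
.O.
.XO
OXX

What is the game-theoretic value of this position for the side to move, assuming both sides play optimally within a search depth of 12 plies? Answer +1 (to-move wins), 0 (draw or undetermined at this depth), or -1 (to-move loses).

[.O./.XO/OXX] X move#1: (0,0):+1/XO./.XO/OXX*, (0,2):+1/.OX/.XO/OXX, (1,0):+1/.O./XXO/OXX
[XO./.XO/OXX] O move#2: (0,2):-1/XOO/.XO/OXX*, (1,0):-1/XO./OXO/OXX
[XOO/.XO/OXX] X move#3: (1,0):+1/XOO/XXO/OXX*
[XOO/XXO/OXX] end (terminal -1, O#4); searched .O./.XO/OXX to 12

value(.O./.XO/OXX, X) = +1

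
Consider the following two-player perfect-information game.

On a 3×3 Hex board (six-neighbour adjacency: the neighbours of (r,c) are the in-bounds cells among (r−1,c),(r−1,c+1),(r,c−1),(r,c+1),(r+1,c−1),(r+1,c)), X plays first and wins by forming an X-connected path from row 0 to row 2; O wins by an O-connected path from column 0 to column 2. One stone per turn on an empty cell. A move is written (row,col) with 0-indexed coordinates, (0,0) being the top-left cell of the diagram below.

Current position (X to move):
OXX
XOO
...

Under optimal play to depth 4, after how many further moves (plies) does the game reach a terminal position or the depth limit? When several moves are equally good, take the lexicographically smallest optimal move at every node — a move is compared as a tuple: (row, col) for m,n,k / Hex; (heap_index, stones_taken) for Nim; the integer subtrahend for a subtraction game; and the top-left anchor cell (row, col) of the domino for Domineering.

ply 1, X at OXX/XOO/... | (2,0)=+1→OXX/XOO/X..*; (2,1)=-1→OXX/XOO/.X.; (2,2)=-1→OXX/XOO/..X
ply 2: OXX/XOO/X.. is terminal -1 (O); from OXX/XOO/... depth 4

PV length from [OXX/XOO/...]: 1 ply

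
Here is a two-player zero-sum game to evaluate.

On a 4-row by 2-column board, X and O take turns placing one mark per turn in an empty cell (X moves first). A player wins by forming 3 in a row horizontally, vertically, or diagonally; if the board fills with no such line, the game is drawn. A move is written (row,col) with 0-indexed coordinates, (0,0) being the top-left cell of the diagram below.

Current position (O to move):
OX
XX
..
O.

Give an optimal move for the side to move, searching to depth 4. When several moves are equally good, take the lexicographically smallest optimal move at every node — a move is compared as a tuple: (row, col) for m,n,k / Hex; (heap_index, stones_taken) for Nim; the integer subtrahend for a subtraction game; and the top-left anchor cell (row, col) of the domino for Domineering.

O's best at [OX/XX/../O.]: (2,1)

ply 1, O at OX/XX/../O. | (2,0)=-1→OX/XX/O./O.; (2,1)=+0→OX/XX/.O/O.*; (3,1)=-1→OX/XX/../OO
ply 2, X at OX/XX/.O/O. | (2,0)=+0→OX/XX/XO/O.*; (3,1)=+0→OX/XX/.O/OX
ply 3, O at OX/XX/XO/O. | (3,1)=+0→OX/XX/XO/OO*
ply 4: OX/XX/XO/OO is terminal +0 (X); from OX/XX/../O. depth 4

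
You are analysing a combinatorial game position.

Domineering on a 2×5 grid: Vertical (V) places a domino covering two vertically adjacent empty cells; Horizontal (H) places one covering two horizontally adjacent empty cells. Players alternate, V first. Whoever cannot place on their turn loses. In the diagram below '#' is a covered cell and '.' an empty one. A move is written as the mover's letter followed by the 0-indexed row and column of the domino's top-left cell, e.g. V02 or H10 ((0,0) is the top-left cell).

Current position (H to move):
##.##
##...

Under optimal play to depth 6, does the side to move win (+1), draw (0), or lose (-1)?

p1 H@[##.##/##...]: H12[##.##/####.]+1* H13[##.##/##.##]-1
p2 V@[##.##/####.] terminal -1; root [##.##/##...] d6

value(##.##/##..., H) = +1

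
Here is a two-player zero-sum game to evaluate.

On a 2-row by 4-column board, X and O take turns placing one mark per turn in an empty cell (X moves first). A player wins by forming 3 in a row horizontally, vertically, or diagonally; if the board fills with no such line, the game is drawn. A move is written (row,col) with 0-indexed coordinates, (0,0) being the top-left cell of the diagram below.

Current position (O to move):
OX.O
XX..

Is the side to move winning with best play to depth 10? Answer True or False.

O winning at [OX.O/XX..]: False

[OX.O/XX..] O move#1: (0,2):-1/OXOO/XX.., (1,2):+0/OX.O/XXO.*, (1,3):-1/OX.O/XX.O
[OX.O/XXO.] X move#2: (0,2):+0/OXXO/XXO.*, (1,3):+0/OX.O/XXOX
[OXXO/XXO.] O move#3: (1,3):+0/OXXO/XXOO*
[OXXO/XXOO] end (terminal +0, X#4); searched OX.O/XX.. to 10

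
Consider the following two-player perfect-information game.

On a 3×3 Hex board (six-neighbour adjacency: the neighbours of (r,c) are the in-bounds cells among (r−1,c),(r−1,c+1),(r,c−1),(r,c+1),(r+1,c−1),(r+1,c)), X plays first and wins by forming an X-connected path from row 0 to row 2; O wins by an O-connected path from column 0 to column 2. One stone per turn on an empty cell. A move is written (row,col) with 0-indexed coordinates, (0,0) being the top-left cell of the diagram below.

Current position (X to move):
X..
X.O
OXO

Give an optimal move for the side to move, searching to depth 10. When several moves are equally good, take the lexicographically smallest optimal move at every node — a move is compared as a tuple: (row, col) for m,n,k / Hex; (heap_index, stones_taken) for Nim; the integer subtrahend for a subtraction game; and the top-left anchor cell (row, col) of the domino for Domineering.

ply 1, X at X../X.O/OXO | (0,1)=-1→XX./X.O/OXO; (0,2)=-1→X.X/X.O/OXO; (1,1)=+1→X../XXO/OXO*
ply 2: X../XXO/OXO is terminal -1 (O); from X../X.O/OXO depth 10

X's best at [X../X.O/OXO]: (1,1)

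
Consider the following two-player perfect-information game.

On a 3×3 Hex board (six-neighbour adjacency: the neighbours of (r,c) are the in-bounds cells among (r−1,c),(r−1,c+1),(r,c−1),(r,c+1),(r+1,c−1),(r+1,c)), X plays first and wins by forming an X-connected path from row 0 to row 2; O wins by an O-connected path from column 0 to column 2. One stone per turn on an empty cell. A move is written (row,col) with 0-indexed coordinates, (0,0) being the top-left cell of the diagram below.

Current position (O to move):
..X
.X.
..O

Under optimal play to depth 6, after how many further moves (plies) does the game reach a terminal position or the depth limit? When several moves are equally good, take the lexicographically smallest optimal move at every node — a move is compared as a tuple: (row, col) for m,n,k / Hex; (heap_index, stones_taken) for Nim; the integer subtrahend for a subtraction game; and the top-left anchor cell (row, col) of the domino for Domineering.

PV length from [..X/.X./..O]: 6 plies

p1 O@[..X/.X./..O]: (0,0)[O.X/.X./..O]-1* (0,1)[.OX/.X./..O]-1 (1,0)[..X/OX./..O]-1 (1,2)[..X/.XO/..O]-1 (2,0)[..X/.X./O.O]-1 (2,1)[..X/.X./.OO]-1
p2 X@[O.X/.X./..O]: (0,1)[OXX/.X./..O]+1* (1,0)[O.X/XX./..O]+1 (1,2)[O.X/.XX/..O]+1 (2,0)[O.X/.X./X.O]+1 (2,1)[O.X/.X./.XO]+1
p3 O@[OXX/.X./..O]: (1,0)[OXX/OX./..O]-1* (1,2)[OXX/.XO/..O]-1 (2,0)[OXX/.X./O.O]-1 (2,1)[OXX/.X./.OO]-1
p4 X@[OXX/OX./..O]: (1,2)[OXX/OXX/..O]+1* (2,0)[OXX/OX./X.O]+1 (2,1)[OXX/OX./.XO]+1
p5 O@[OXX/OXX/..O]: (2,0)[OXX/OXX/O.O]-1* (2,1)[OXX/OXX/.OO]-1
p6 X@[OXX/OXX/O.O]: (2,1)[OXX/OXX/OXO]+1*
p7 O@[OXX/OXX/OXO] terminal -1; root [..X/.X./..O] d6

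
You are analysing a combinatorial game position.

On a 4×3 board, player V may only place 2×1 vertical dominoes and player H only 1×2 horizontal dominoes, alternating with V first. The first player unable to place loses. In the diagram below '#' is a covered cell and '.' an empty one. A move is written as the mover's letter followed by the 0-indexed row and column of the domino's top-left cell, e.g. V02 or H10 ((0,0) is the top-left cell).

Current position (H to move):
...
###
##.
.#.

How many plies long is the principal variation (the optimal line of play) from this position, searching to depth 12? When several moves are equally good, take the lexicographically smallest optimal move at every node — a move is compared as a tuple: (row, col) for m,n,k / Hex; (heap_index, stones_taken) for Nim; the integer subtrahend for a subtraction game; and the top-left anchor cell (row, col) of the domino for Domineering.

PV length from [.../###/##./.#.]: 2 plies

[.../###/##./.#.] H move#1: H00:-1/##./###/##./.#.*, H01:-1/.##/###/##./.#.
[##./###/##./.#.] V move#2: V22:+1/##./###/###/.##*
[##./###/###/.##] end (terminal -1, H#3); searched .../###/##./.#. to 12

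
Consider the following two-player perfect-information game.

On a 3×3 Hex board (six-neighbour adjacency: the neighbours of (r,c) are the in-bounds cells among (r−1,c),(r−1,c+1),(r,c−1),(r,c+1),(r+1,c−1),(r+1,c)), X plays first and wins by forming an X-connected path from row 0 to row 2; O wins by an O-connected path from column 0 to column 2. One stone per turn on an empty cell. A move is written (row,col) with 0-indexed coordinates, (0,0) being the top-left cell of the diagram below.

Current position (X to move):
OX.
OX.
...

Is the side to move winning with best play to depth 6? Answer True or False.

X winning at [OX./OX./...]: True

ply 1, X at OX./OX./... | (0,2)=+1→OXX/OX./...*; (1,2)=+1→OX./OXX/...; (2,0)=+1→OX./OX./X..; (2,1)=+1→OX./OX./.X.; (2,2)=+1→OX./OX./..X
ply 2, O at OXX/OX./... | (1,2)=-1→OXX/OXO/...*; (2,0)=-1→OXX/OX./O..; (2,1)=-1→OXX/OX./.O.; (2,2)=-1→OXX/OX./..O
ply 3, X at OXX/OXO/... | (2,0)=+1→OXX/OXO/X..*; (2,1)=+1→OXX/OXO/.X.; (2,2)=+1→OXX/OXO/..X
ply 4: OXX/OXO/X.. is terminal -1 (O); from OX./OX./... depth 6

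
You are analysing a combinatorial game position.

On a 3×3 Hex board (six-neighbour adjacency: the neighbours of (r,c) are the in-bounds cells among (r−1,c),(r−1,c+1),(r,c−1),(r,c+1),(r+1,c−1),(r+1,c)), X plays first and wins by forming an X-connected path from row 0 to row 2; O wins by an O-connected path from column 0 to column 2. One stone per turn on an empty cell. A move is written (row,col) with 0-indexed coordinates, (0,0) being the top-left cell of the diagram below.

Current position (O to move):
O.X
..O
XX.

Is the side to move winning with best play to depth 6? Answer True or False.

O winning at [O.X/..O/XX.]: True

p1 O@[O.X/..O/XX.]: (0,1)[OOX/..O/XX.]-1 (1,0)[O.X/O.O/XX.]-1 (1,1)[O.X/.OO/XX.]+1* (2,2)[O.X/..O/XXO]-1
p2 X@[O.X/.OO/XX.]: (0,1)[OXX/.OO/XX.]-1* (1,0)[O.X/XOO/XX.]-1 (2,2)[O.X/.OO/XXX]-1
p3 O@[OXX/.OO/XX.]: (1,0)[OXX/OOO/XX.]+1* (2,2)[OXX/.OO/XXO]-1
p4 X@[OXX/OOO/XX.] terminal -1; root [O.X/..O/XX.] d6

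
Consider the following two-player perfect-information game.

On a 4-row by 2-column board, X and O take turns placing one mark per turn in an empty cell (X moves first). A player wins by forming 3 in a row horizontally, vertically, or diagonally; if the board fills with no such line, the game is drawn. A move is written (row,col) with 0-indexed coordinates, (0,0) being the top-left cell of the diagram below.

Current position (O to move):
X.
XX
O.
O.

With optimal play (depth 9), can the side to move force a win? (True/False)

ply 1, O at X./XX/O./O. | (0,1)=+0→XO/XX/O./O.*; (2,1)=+0→X./XX/OO/O.; (3,1)=+0→X./XX/O./OO
ply 2, X at XO/XX/O./O. | (2,1)=+0→XO/XX/OX/O.*; (3,1)=+0→XO/XX/O./OX
ply 3, O at XO/XX/OX/O. | (3,1)=+0→XO/XX/OX/OO*
ply 4: XO/XX/OX/OO is terminal +0 (X); from X./XX/O./O. depth 9

O winning at [X./XX/O./O.]: False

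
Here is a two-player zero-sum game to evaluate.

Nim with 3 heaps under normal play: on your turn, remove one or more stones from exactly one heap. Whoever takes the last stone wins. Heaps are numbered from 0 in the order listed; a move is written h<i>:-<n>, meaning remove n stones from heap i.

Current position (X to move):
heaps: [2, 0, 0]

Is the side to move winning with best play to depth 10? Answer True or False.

X winning at [(2,0,0)]: True

[(2,0,0)] X move#1: h0:-1:-1/(1,0,0), h0:-2:+1/(0,0,0)*
[(0,0,0)] end (terminal -1, O#2); searched (2,0,0) to 10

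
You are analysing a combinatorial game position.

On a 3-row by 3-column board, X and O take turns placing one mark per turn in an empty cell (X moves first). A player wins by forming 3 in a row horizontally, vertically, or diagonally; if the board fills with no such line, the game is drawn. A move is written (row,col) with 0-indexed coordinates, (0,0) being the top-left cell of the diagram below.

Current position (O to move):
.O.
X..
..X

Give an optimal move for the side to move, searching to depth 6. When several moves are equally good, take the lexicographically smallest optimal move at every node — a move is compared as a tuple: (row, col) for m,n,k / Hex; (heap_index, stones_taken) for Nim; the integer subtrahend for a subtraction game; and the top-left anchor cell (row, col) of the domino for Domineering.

p1 O@[.O./X../..X]: (0,0)[OO./X../..X]-1 (0,2)[.OO/X../..X]-1 (1,1)[.O./XO./..X]+0* (1,2)[.O./X.O/..X]-1 (2,0)[.O./X../O.X]-1 (2,1)[.O./X../.OX]-1
p2 X@[.O./XO./..X]: (0,0)[XO./XO./..X]-1 (0,2)[.OX/XO./..X]-1 (1,2)[.O./XOX/..X]-1 (2,0)[.O./XO./X.X]-1 (2,1)[.O./XO./.XX]+0*
p3 O@[.O./XO./.XX]: (0,0)[OO./XO./.XX]-1 (0,2)[.OO/XO./.XX]-1 (1,2)[.O./XOO/.XX]-1 (2,0)[.O./XO./OXX]+0*
p4 X@[.O./XO./OXX]: (0,0)[XO./XO./OXX]-1 (0,2)[.OX/XO./OXX]+0* (1,2)[.O./XOX/OXX]-1
p5 O@[.OX/XO./OXX]: (0,0)[OOX/XO./OXX]-1 (1,2)[.OX/XOO/OXX]+0*
p6 X@[.OX/XOO/OXX]: (0,0)[XOX/XOO/OXX]+0*
p7 O@[XOX/XOO/OXX] terminal +0; root [.O./X../..X] d6

O's best at [.O./X../..X]: (1,1)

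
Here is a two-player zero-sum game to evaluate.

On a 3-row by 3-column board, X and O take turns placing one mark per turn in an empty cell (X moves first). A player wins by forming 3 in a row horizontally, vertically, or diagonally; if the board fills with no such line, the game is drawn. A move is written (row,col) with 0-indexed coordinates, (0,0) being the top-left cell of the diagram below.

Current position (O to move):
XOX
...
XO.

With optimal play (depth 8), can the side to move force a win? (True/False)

O winning at [XOX/.../XO.]: True

p1 O@[XOX/.../XO.]: (1,0)[XOX/O../XO.]-1 (1,1)[XOX/.O./XO.]+1* (1,2)[XOX/..O/XO.]-1 (2,2)[XOX/.../XOO]-1
p2 X@[XOX/.O./XO.] terminal -1; root [XOX/.../XO.] d8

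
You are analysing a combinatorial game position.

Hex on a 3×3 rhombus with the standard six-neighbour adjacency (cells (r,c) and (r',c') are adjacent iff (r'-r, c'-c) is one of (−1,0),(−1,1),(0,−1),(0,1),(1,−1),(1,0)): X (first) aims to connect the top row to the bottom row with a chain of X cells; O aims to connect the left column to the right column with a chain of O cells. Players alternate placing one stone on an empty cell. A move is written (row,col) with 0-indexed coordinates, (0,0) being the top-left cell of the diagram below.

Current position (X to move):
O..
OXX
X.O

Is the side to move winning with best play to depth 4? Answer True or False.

[O../OXX/X.O] X move#1: (0,1):+1/OX./OXX/X.O*, (0,2):+1/O.X/OXX/X.O, (2,1):+1/O../OXX/XXO
[OX./OXX/X.O] end (terminal -1, O#2); searched O../OXX/X.O to 4

X winning at [O../OXX/X.O]: True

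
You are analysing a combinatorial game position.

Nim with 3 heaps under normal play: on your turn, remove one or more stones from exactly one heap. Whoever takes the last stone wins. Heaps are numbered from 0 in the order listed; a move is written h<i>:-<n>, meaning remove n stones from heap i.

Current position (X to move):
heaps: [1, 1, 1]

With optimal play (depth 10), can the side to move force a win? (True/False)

X winning at [(1,1,1)]: True

ply 1, X at (1,1,1) | h0:-1=+1→(0,1,1)*; h1:-1=+1→(1,0,1); h2:-1=+1→(1,1,0)
ply 2, O at (0,1,1) | h1:-1=-1→(0,0,1)*; h2:-1=-1→(0,1,0)
ply 3, X at (0,0,1) | h2:-1=+1→(0,0,0)*
ply 4: (0,0,0) is terminal -1 (O); from (1,1,1) depth 10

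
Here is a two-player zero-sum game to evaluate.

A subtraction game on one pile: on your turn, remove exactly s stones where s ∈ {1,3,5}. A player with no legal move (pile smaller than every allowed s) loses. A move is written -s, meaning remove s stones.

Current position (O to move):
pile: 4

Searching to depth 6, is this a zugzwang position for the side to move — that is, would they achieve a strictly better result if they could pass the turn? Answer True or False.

ply 1, O at 4 | -1=-1→3*; -3=-1→1
ply 2, X at 3 | -1=+1→2*; -3=+1→0
ply 3, O at 2 | -1=-1→1*
ply 4, X at 1 | -1=+1→0*
ply 5: 0 is terminal -1 (O); from 4 depth 6
if O skipped the turn, X would face:
~ ply 1, X at 4 | -1=-1→3*; -3=-1→1
~ ply 2, O at 3 | -1=+1→2*; -3=+1→0
~ ply 3, X at 2 | -1=-1→1*
~ ply 4, O at 1 | -1=+1→0*
~ ply 5: 0 is terminal -1 (X); from 4 depth 6
compare (O): move=-1 vs pass=+1

zugzwang(4, O) = True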